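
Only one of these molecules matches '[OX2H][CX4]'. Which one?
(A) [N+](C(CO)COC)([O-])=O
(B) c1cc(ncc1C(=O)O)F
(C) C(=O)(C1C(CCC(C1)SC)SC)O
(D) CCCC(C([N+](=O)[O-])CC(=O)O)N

A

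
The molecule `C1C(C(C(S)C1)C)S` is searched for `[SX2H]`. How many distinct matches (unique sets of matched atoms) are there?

[SX2H] is the SMARTS for a thiol: an aliphatic sulfur with two connections, one being H.
The molecule carries 2 separate instances of a thiol (-SH) meeting every constraint; each maps to a distinct set of atoms, giving 2 matches.

2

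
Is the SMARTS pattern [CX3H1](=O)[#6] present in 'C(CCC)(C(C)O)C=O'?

Yes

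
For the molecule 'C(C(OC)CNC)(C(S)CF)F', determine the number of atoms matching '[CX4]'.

7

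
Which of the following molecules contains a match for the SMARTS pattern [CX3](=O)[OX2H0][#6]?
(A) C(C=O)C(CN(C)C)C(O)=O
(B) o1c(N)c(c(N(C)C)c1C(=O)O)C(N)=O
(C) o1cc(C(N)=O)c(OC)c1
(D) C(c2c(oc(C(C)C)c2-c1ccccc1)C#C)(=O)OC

[CX3](=O)[OX2H0][#6] describes a carbonyl carbon bonded to an oxygen that is itself bonded to carbon (no H on that O) (an ester).
(A) has a carboxylic acid group (-C(=O)OH) but the singly-bonded O carries H (OX2H1, not H0).
(B) has a carboxylic acid group (-C(=O)OH) but the singly-bonded O carries H (OX2H1, not H0).
(C) has a methoxy ether (-OCH3) but the ether oxygen is not adjacent to a C=O carbon.
(D) contains a methyl-ester group (-C(=O)OCH3), which satisfies every atom and bond constraint.
So the answer is (D).

D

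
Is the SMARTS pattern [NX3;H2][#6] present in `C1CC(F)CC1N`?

Yes

The pattern [NX3;H2][#6] describes a trivalent nitrogen with two H attached to carbon — a primary amine.
The molecule carries a primary amino group (-NH2), whose atoms satisfy every constraint of the query, so the pattern matches.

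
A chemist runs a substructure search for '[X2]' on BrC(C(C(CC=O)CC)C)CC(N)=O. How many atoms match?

0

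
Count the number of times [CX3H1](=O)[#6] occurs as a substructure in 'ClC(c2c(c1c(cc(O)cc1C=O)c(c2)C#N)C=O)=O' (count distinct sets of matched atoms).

2

[CX3H1](=O)[#6] is the SMARTS for an aldehyde: an sp2 carbon with one H, double-bonded to O and single-bonded to carbon.
The molecule carries 2 separate instances of an aldehyde (-CHO) meeting every constraint; each maps to a distinct set of atoms, giving 2 matches.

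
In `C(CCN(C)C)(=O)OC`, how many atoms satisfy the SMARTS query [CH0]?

1

The query [CH0] means: aliphatic carbon with no attached hydrogen.
Check the 9 heavy atoms by environment: 2× C (H2) → no; 1× C (H0) → match; 2× O (H0) → no; 3× C (H3) → no; 1× N (H0) → no.
That gives 1 matching atom.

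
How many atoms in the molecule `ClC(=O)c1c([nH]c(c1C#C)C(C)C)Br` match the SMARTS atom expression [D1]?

The query [D1] means: atom with exactly one heavy-atom neighbour (degree 1).
Check the 14 heavy atoms by environment: 1× n (aromatic, D2) → no; 4× c (aromatic, D3) → no; 2× C (D3) → no; 3× C (D1) → match; 1× C (D2) → no; 1× O (D1) → match; 1× Cl (D1) → match; 1× Br (D1) → match.
Summing the matching environments: 3 + 1 + 1 + 1 = 6 matching atoms.

6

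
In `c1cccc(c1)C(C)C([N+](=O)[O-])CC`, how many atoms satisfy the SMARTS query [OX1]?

2

Check the 14 heavy atoms by environment: 5× C (X4) → no; 1× N (charge +1, X3) → no; 1× O (charge -1, X1) → match; 1× O (X1) → match; 6× c (aromatic, X3) → no.
Summing the matching environments: 1 + 1 = 2 matching atoms.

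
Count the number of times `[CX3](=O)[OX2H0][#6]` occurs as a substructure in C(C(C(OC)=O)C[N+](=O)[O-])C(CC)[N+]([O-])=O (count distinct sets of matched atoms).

1

[CX3](=O)[OX2H0][#6] is the SMARTS for an ester: a carbonyl carbon bonded to an oxygen that is itself bonded to carbon (no H on that O).
Exactly one fragment in the molecule meets all constraints, giving 1 match.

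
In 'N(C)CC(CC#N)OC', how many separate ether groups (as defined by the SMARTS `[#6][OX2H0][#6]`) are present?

1

[#6][OX2H0][#6] is the SMARTS for an ether: an aliphatic oxygen bridging two carbons with no H on the oxygen.
Exactly one fragment in the molecule meets all constraints, giving 1 match.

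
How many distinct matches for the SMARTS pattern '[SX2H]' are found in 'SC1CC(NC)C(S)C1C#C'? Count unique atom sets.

2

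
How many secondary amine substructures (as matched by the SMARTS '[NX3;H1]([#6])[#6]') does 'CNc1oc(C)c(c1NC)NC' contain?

[NX3;H1]([#6])[#6] is the SMARTS for a secondary amine: a trivalent nitrogen with one H, bonded to two carbons.
The molecule carries 3 separate instances of an N-methylamino group (-NHCH3) meeting every constraint; each maps to a distinct set of atoms, giving 3 matches.

3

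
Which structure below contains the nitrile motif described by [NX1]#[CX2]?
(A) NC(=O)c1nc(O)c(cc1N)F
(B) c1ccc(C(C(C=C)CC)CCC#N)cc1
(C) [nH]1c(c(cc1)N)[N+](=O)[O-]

B

[NX1]#[CX2] describes a nitrogen triple-bonded to a two-connected carbon (a nitrile).
(A) has a primary amide (-C(=O)NH2) but the nitrogen is NX3, not NX1.
(B) contains a nitrile (-C#N), which satisfies every atom and bond constraint.
(C) has a primary amino group (-NH2) but the nitrogen is NX3 (three connections), not NX1 triple-bonded.
So the answer is (B).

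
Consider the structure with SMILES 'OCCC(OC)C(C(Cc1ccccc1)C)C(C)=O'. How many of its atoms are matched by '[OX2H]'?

The query [OX2H] means: aliphatic oxygen with two connections, one of which is H — an -OH oxygen.
Check the 19 heavy atoms by environment: 3× C (H2, X4) → no; 3× C (H1, X4) → no; 1× O (H0, X2) → no; 3× C (H3, X4) → no; 1× O (H1, X2) → match; 1× C (H0, X3) → no; 1× O (H0, X1) → no; 1× c (aromatic, H0, X3) → no; 5× c (aromatic, H1, X3) → no.
That gives 1 matching atom.

1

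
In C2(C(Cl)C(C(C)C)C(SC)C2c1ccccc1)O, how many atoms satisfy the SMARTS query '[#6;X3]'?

The query [#6;X3] means: any carbon (aromatic or not) with three total connections.
Check the 18 heavy atoms by environment: 9× C (X4) → no; 6× c (aromatic, X3) → match; 1× S (X2) → no; 1× Cl (X1) → no; 1× O (X2) → no.
That gives 6 matching atoms.

6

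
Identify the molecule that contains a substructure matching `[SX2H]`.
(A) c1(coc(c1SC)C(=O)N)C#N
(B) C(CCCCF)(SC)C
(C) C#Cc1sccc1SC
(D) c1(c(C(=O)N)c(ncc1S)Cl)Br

D

[SX2H] describes an aliphatic sulfur with two connections, one being H (a thiol).
(A) has a methylthio ether (-SCH3) but the sulfur has H0 (bonded to two carbons), not H1.
(B) has a methylthio ether (-SCH3) but the sulfur has H0 (bonded to two carbons), not H1.
(C) has a methylthio ether (-SCH3) but the sulfur has H0 (bonded to two carbons), not H1.
(D) contains a thiol (-SH), which satisfies every atom and bond constraint.
So the answer is (D).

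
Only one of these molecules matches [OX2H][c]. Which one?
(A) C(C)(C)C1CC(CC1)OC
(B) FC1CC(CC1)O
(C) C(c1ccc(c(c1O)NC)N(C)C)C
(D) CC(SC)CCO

[OX2H][c] describes a hydroxyl oxygen attached to an aromatic carbon (a phenol).
(A) has a methoxy ether (-OCH3) but the oxygen has H0, not H1.
(B) has a hydroxyl group (-OH) but the -OH is on an aliphatic carbon, not an aromatic c.
(C) contains a hydroxyl group (-OH), which satisfies every atom and bond constraint.
(D) has a hydroxyl group (-OH) but the -OH is on an aliphatic carbon, not an aromatic c.
So the answer is (C).

C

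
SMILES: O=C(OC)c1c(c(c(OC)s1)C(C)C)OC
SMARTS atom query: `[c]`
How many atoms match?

4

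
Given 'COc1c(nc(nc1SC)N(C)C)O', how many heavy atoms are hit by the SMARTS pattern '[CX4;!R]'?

The query [CX4;!R] means: aliphatic carbon with four total connections, not in a ring.
Check the 14 heavy atoms by environment: 2× n (aromatic, X2, in 6-ring) → no; 4× c (aromatic, X3, in 6-ring) → no; 1× S (X2, acyclic) → no; 4× C (X4, acyclic) → match; 2× O (X2, acyclic) → no; 1× N (X3, acyclic) → no.
That gives 4 matching atoms.

4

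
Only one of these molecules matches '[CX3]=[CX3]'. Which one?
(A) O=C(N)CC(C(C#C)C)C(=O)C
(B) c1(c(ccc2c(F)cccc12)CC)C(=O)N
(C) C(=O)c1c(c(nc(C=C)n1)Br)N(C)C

C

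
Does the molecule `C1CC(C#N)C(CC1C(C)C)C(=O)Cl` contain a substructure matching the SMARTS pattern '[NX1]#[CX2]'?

The pattern [NX1]#[CX2] describes a nitrogen triple-bonded to a two-connected carbon — a nitrile.
The molecule carries a nitrile (-C#N), whose atoms satisfy every constraint of the query, so the pattern matches.

Yes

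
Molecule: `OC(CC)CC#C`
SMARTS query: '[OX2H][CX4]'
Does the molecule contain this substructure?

Yes

The pattern [OX2H][CX4] describes a hydroxyl oxygen bound to an sp3 (X4) carbon — an aliphatic alcohol.
The molecule carries a hydroxyl group (-OH), whose atoms satisfy every constraint of the query, so the pattern matches.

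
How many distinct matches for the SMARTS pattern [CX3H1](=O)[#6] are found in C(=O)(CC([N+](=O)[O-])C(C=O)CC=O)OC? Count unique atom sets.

[CX3H1](=O)[#6] is the SMARTS for an aldehyde: an sp2 carbon with one H, double-bonded to O and single-bonded to carbon.
The molecule carries 2 separate instances of an aldehyde (-CHO) meeting every constraint; each maps to a distinct set of atoms, giving 2 matches.

2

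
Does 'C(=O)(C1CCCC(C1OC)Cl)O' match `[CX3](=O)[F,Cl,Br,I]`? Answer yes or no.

No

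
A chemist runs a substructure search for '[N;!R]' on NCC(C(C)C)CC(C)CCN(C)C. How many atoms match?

Check the 14 heavy atoms by environment: 12× C (acyclic) → no; 2× N (acyclic) → match.
That gives 2 matching atoms.

2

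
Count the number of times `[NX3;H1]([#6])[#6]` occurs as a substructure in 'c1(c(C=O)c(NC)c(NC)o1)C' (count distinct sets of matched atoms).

2

[NX3;H1]([#6])[#6] is the SMARTS for a secondary amine: a trivalent nitrogen with one H, bonded to two carbons.
The molecule carries 2 separate instances of an N-methylamino group (-NHCH3) meeting every constraint; each maps to a distinct set of atoms, giving 2 matches.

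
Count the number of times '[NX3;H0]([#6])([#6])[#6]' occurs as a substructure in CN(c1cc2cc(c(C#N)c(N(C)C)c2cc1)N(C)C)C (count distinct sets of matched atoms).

3

[NX3;H0]([#6])([#6])[#6] is the SMARTS for a tertiary amine: a trivalent nitrogen with no H, bonded to three carbons.
The molecule carries 3 separate instances of a dimethylamino group (-N(CH3)2) meeting every constraint; each maps to a distinct set of atoms, giving 3 matches.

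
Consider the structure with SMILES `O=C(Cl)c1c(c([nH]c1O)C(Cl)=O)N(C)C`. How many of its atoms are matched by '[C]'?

4

The query [C] means: uppercase C matches aliphatic (non-aromatic) carbon only.
Check the 15 heavy atoms by environment: 1× n (aromatic) → no; 4× c (aromatic) → no; 1× N → no; 4× C → match; 3× O → no; 2× Cl → no.
That gives 4 matching atoms.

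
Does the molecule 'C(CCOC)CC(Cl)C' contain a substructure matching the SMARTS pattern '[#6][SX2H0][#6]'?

No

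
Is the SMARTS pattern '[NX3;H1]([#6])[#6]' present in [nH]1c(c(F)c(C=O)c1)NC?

Yes

The pattern [NX3;H1]([#6])[#6] describes a trivalent nitrogen with one H, bonded to two carbons — a secondary amine.
The molecule carries an N-methylamino group (-NHCH3), whose atoms satisfy every constraint of the query, so the pattern matches.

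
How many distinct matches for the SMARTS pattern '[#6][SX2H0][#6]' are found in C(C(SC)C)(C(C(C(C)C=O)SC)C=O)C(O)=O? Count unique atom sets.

2

[#6][SX2H0][#6] is the SMARTS for a thioether: an aliphatic sulfur bridging two carbons with no H on the sulfur.
The molecule carries 2 separate instances of a methylthio ether (-SCH3) meeting every constraint; each maps to a distinct set of atoms, giving 2 matches.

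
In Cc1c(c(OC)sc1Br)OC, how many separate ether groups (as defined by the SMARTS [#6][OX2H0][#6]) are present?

[#6][OX2H0][#6] is the SMARTS for an ether: an aliphatic oxygen bridging two carbons with no H on the oxygen.
The molecule carries 2 separate instances of a methoxy ether (-OCH3) meeting every constraint; each maps to a distinct set of atoms, giving 2 matches.

2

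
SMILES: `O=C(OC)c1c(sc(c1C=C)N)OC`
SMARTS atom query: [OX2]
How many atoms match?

2

The query [OX2] means: aliphatic oxygen with two total connections — ether, hydroxyl, or ester single-bond O.
Check the 14 heavy atoms by environment: 1× s (aromatic, X2) → no; 4× c (aromatic, X3) → no; 3× C (X3) → no; 2× O (X2) → match; 2× C (X4) → no; 1× O (X1) → no; 1× N (X3) → no.
That gives 2 matching atoms.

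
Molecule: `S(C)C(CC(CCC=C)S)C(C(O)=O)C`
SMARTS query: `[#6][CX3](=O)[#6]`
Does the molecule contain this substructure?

The pattern [#6][CX3](=O)[#6] describes a carbonyl carbon (no H) flanked by two carbons — a ketone.
The closest candidate here is a carboxylic acid group (-C(=O)OH), but one neighbour of the carbonyl carbon is O, not C. No other fragment satisfies the full query, so there is no match.

No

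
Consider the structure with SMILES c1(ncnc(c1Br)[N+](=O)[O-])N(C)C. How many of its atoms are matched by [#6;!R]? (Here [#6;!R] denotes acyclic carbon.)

2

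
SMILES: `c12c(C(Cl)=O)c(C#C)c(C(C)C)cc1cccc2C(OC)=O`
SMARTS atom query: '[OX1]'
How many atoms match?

2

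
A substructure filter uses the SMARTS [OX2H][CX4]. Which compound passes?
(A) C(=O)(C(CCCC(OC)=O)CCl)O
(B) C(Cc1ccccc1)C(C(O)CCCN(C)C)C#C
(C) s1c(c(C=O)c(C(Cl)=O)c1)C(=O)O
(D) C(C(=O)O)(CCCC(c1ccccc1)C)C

B

[OX2H][CX4] describes a hydroxyl oxygen bound to an sp3 (X4) carbon (an aliphatic alcohol).
(A) has a carboxylic acid group (-C(=O)OH) but the -OH is on a CX3 carbonyl carbon, not a CX4 carbon.
(B) contains a hydroxyl group (-OH), which satisfies every atom and bond constraint.
(C) has a carboxylic acid group (-C(=O)OH) but the -OH is on a CX3 carbonyl carbon, not a CX4 carbon.
(D) has a carboxylic acid group (-C(=O)OH) but the -OH is on a CX3 carbonyl carbon, not a CX4 carbon.
So the answer is (B).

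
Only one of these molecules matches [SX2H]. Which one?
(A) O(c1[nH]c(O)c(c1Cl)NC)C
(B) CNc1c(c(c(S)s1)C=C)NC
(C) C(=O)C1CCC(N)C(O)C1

[SX2H] describes an aliphatic sulfur with two connections, one being H (a thiol).
(A) has a hydroxyl group (-OH) but it is an -OH, not an -SH.
(B) contains a thiol (-SH), which satisfies every atom and bond constraint.
(C) has a hydroxyl group (-OH) but it is an -OH, not an -SH.
So the answer is (B).

B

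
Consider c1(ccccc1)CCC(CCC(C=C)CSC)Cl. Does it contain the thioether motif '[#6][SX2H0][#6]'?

The pattern [#6][SX2H0][#6] describes an aliphatic sulfur bridging two carbons with no H on the sulfur — a thioether.
The molecule carries a methylthio ether (-SCH3), whose atoms satisfy every constraint of the query, so the pattern matches.

Yes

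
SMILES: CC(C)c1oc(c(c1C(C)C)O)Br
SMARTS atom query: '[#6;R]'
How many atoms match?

4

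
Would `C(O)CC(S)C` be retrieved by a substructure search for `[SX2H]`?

Yes

The pattern [SX2H] describes an aliphatic sulfur with two connections, one being H — a thiol.
The molecule carries a thiol (-SH), whose atoms satisfy every constraint of the query, so the pattern matches.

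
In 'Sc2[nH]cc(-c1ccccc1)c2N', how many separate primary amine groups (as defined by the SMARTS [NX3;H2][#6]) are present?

1

[NX3;H2][#6] is the SMARTS for a primary amine: a trivalent nitrogen with two H attached to carbon.
Exactly one fragment in the molecule meets all constraints, giving 1 match.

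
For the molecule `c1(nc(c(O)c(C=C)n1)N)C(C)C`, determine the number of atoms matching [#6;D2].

The query [#6;D2] means: any carbon bonded to exactly two heavy atoms.
Check the 13 heavy atoms by environment: 2× n (aromatic, D2) → no; 4× c (aromatic, D3) → no; 1× O (D1) → no; 1× C (D3) → no; 3× C (D1) → no; 1× N (D1) → no; 1× C (D2) → match.
That gives 1 matching atom.

1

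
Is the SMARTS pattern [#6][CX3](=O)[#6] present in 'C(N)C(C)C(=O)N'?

No

The pattern [#6][CX3](=O)[#6] describes a carbonyl carbon (no H) flanked by two carbons — a ketone.
The closest candidate here is a primary amide (-C(=O)NH2), but one neighbour of the carbonyl carbon is N, not C. No other fragment satisfies the full query, so there is no match.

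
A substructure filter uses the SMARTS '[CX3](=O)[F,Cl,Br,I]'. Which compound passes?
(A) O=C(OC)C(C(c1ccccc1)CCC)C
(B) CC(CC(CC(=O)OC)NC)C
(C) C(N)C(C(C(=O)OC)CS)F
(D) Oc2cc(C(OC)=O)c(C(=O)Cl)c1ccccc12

D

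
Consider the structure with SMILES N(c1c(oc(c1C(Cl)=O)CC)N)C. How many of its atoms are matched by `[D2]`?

The query [D2] means: atom with exactly two heavy-atom neighbours.
Check the 13 heavy atoms by environment: 1× o (aromatic, D2) → match; 4× c (aromatic, D3) → no; 1× N (D2) → match; 2× C (D1) → no; 1× C (D2) → match; 1× N (D1) → no; 1× C (D3) → no; 1× O (D1) → no; 1× Cl (D1) → no.
Summing the matching environments: 1 + 1 + 1 = 3 matching atoms.

3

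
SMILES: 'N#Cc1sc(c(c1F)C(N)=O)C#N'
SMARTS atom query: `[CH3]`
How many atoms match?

Check the 13 heavy atoms by environment: 1× s (aromatic, H0) → no; 4× c (aromatic, H0) → no; 3× C (H0) → no; 2× N (H0) → no; 1× O (H0) → no; 1× N (H2) → no; 1× F (H0) → no.
No environment satisfies the query, so 0 matching atoms.

0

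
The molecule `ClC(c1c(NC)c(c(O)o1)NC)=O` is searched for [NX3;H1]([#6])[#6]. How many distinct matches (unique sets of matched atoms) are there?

2

[NX3;H1]([#6])[#6] is the SMARTS for a secondary amine: a trivalent nitrogen with one H, bonded to two carbons.
The molecule carries 2 separate instances of an N-methylamino group (-NHCH3) meeting every constraint; each maps to a distinct set of atoms, giving 2 matches.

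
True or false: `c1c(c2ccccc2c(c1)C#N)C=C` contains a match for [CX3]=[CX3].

The pattern [CX3]=[CX3] describes a non-aromatic C=C double bond between two sp2 carbons — an alkene.
The molecule carries a vinyl group (-CH=CH2), whose atoms satisfy every constraint of the query, so the pattern matches.

True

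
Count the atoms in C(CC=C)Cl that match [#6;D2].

The query [#6;D2] means: any carbon bonded to exactly two heavy atoms.
Check the 5 heavy atoms by environment: 3× C (D2) → match; 1× Cl (D1) → no; 1× C (D1) → no.
That gives 3 matching atoms.

3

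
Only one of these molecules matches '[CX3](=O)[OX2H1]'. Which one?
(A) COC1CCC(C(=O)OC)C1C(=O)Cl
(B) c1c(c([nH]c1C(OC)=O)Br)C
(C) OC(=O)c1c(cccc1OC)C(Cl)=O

C

[CX3](=O)[OX2H1] describes an sp2 carbon double-bonded to O and single-bonded to an -OH oxygen (a carboxylic acid).
(A) has a methyl-ester group (-C(=O)OCH3) but the singly-bonded O has no H (OX2H0, not OX2H1).
(B) has a methyl-ester group (-C(=O)OCH3) but the singly-bonded O has no H (OX2H0, not OX2H1).
(C) contains a carboxylic acid group (-C(=O)OH), which satisfies every atom and bond constraint.
So the answer is (C).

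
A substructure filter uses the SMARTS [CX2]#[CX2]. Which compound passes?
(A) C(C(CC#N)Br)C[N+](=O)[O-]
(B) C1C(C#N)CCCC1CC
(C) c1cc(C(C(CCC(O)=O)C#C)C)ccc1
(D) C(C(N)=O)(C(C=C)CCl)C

C

[CX2]#[CX2] describes a carbon-carbon triple bond (an alkyne).
(A) has a nitrile (-C#N) but the triple bond is C#N, not C#C.
(B) has a nitrile (-C#N) but the triple bond is C#N, not C#C.
(C) contains an ethynyl group (-C#CH), which satisfies every atom and bond constraint.
(D) has a vinyl group (-CH=CH2) but the C=C is a double bond; both carbons are CX3, not CX2.
So the answer is (C).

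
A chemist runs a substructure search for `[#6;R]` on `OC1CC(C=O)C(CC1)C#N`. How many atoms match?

6

The query [#6;R] means: carbon that is part of a ring.
Check the 11 heavy atoms by environment: 6× C (in 6-ring) → match; 2× O (acyclic) → no; 2× C (acyclic) → no; 1× N (acyclic) → no.
That gives 6 matching atoms.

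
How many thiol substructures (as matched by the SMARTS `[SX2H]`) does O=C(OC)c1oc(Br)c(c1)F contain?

0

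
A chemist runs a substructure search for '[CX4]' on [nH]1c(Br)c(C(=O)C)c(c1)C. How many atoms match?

2

The query [CX4] means: C with X4: aliphatic carbon with exactly 4 total connections (bonds + H).
Check the 10 heavy atoms by environment: 1× n (aromatic, X3) → no; 4× c (aromatic, X3) → no; 1× C (X3) → no; 1× O (X1) → no; 2× C (X4) → match; 1× Br (X1) → no.
That gives 2 matching atoms.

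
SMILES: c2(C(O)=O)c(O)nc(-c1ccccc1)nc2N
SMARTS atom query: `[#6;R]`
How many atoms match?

10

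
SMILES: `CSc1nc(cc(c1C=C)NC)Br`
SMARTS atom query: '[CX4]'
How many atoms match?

The query [CX4] means: C with X4: aliphatic carbon with exactly 4 total connections (bonds + H).
Check the 13 heavy atoms by environment: 1× n (aromatic, X2) → no; 5× c (aromatic, X3) → no; 1× Br (X1) → no; 1× N (X3) → no; 2× C (X4) → match; 2× C (X3) → no; 1× S (X2) → no.
That gives 2 matching atoms.

2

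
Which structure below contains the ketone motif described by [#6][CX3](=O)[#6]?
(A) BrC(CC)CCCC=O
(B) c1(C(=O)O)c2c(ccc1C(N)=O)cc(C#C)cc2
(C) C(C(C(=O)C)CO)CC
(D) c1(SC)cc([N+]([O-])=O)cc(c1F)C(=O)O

C

[#6][CX3](=O)[#6] describes a carbonyl carbon (no H) flanked by two carbons (a ketone).
(A) has an aldehyde (-CHO) but the carbonyl carbon has H1, so it is not flanked by two carbons.
(B) has a carboxylic acid group (-C(=O)OH) but one neighbour of the carbonyl carbon is O, not C.
(C) contains an acetyl/ketone group (-C(=O)CH3), which satisfies every atom and bond constraint.
(D) has a carboxylic acid group (-C(=O)OH) but one neighbour of the carbonyl carbon is O, not C.
So the answer is (C).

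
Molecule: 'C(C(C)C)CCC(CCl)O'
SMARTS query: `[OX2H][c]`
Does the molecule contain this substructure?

No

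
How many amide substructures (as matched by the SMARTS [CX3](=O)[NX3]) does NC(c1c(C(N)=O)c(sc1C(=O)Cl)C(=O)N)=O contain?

3

[CX3](=O)[NX3] is the SMARTS for an amide: a carbonyl carbon bonded to a trivalent nitrogen.
The molecule carries 3 separate instances of a primary amide (-C(=O)NH2) meeting every constraint; each maps to a distinct set of atoms, giving 3 matches.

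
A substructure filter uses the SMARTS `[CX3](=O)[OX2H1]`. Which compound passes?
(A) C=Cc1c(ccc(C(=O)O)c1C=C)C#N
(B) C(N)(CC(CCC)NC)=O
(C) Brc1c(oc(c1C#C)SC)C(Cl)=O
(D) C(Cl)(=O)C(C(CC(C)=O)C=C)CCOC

[CX3](=O)[OX2H1] describes an sp2 carbon double-bonded to O and single-bonded to an -OH oxygen (a carboxylic acid).
(A) contains a carboxylic acid group (-C(=O)OH), which satisfies every atom and bond constraint.
(B) has a primary amide (-C(=O)NH2) but the carbonyl is bonded to N, not to an -OH oxygen.
(C) has an acyl chloride (-C(=O)Cl) but the carbonyl is bonded to Cl, not to an -OH oxygen.
(D) has an acyl chloride (-C(=O)Cl) but the carbonyl is bonded to Cl, not to an -OH oxygen.
So the answer is (A).

A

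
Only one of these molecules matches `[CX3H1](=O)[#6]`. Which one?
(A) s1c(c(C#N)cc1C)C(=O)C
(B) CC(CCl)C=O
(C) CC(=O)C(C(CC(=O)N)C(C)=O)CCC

B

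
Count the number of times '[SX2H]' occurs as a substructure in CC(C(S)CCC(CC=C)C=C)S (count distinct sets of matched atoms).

2

[SX2H] is the SMARTS for a thiol: an aliphatic sulfur with two connections, one being H.
The molecule carries 2 separate instances of a thiol (-SH) meeting every constraint; each maps to a distinct set of atoms, giving 2 matches.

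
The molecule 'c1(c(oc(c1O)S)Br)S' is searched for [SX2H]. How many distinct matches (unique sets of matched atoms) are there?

[SX2H] is the SMARTS for a thiol: an aliphatic sulfur with two connections, one being H.
The molecule carries 2 separate instances of a thiol (-SH) meeting every constraint; each maps to a distinct set of atoms, giving 2 matches.

2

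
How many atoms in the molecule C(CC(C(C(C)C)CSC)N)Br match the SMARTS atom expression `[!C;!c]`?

Check the 12 heavy atoms by environment: 9× C → no; 1× N → match; 1× S → match; 1× Br → match.
Summing the matching environments: 1 + 1 + 1 = 3 matching atoms.

3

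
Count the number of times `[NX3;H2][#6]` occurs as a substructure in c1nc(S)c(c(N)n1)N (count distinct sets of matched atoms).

2

[NX3;H2][#6] is the SMARTS for a primary amine: a trivalent nitrogen with two H attached to carbon.
The molecule carries 2 separate instances of a primary amino group (-NH2) meeting every constraint; each maps to a distinct set of atoms, giving 2 matches.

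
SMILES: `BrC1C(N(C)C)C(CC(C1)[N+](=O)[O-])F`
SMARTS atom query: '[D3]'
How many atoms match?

6

Check the 14 heavy atoms by environment: 2× C (D2) → no; 4× C (D3) → match; 1× Br (D1) → no; 1× N (D3) → match; 2× C (D1) → no; 1× F (D1) → no; 1× N (charge +1, D3) → match; 1× O (charge -1, D1) → no; 1× O (D1) → no.
Summing the matching environments: 4 + 1 + 1 = 6 matching atoms.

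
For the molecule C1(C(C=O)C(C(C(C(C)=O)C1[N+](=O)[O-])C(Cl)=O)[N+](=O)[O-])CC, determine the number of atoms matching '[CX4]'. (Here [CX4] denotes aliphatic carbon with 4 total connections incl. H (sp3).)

9

The query [CX4] means: C with X4: aliphatic carbon with exactly 4 total connections (bonds + H).
Check the 22 heavy atoms by environment: 9× C (X4) → match; 2× N (charge +1, X3) → no; 2× O (charge -1, X1) → no; 5× O (X1) → no; 3× C (X3) → no; 1× Cl (X1) → no.
That gives 9 matching atoms.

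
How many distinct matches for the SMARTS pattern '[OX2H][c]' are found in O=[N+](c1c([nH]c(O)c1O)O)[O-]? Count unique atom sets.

[OX2H][c] is the SMARTS for a phenol: a hydroxyl oxygen attached to an aromatic carbon.
The molecule carries 3 separate instances of a hydroxyl group (-OH) meeting every constraint; each maps to a distinct set of atoms, giving 3 matches.

3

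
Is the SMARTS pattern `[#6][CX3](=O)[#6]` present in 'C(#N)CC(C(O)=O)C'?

The pattern [#6][CX3](=O)[#6] describes a carbonyl carbon (no H) flanked by two carbons — a ketone.
The closest candidate here is a carboxylic acid group (-C(=O)OH), but one neighbour of the carbonyl carbon is O, not C. No other fragment satisfies the full query, so there is no match.

No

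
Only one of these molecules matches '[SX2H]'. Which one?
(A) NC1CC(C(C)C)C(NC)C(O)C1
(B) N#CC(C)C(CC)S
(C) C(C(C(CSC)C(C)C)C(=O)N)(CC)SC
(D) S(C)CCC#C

B

[SX2H] describes an aliphatic sulfur with two connections, one being H (a thiol).
(A) has a hydroxyl group (-OH) but it is an -OH, not an -SH.
(B) contains a thiol (-SH), which satisfies every atom and bond constraint.
(C) has a methylthio ether (-SCH3) but the sulfur has H0 (bonded to two carbons), not H1.
(D) has a methylthio ether (-SCH3) but the sulfur has H0 (bonded to two carbons), not H1.
So the answer is (B).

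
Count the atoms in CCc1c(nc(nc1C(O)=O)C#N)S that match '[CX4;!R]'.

The query [CX4;!R] means: aliphatic carbon with four total connections, not in a ring.
Check the 14 heavy atoms by environment: 2× n (aromatic, X2, in 6-ring) → no; 4× c (aromatic, X3, in 6-ring) → no; 1× C (X2, acyclic) → no; 1× N (X1, acyclic) → no; 1× S (X2, acyclic) → no; 1× C (X3, acyclic) → no; 1× O (X1, acyclic) → no; 1× O (X2, acyclic) → no; 2× C (X4, acyclic) → match.
That gives 2 matching atoms.

2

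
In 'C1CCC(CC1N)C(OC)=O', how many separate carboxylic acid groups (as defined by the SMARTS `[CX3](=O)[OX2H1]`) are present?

[CX3](=O)[OX2H1] is the SMARTS for a carboxylic acid: an sp2 carbon double-bonded to O and single-bonded to an -OH oxygen.
The molecule has a methyl-ester group (-C(=O)OCH3), but the singly-bonded O has no H (OX2H0, not OX2H1); nothing else fits, so there are 0 matches.

0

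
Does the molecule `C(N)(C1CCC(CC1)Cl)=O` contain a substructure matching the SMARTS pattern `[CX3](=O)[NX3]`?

Yes

The pattern [CX3](=O)[NX3] describes a carbonyl carbon bonded to a trivalent nitrogen — an amide.
The molecule carries a primary amide (-C(=O)NH2), whose atoms satisfy every constraint of the query, so the pattern matches.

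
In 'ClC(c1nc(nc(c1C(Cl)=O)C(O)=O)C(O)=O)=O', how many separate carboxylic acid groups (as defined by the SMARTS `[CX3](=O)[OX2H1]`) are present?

2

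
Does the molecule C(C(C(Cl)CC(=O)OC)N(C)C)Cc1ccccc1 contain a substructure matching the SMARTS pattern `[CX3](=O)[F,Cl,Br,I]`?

No

The pattern [CX3](=O)[F,Cl,Br,I] describes a carbonyl carbon bonded to a halogen — an acyl halide.
The closest candidate here is a chloro substituent, but the Cl is not on a carbonyl carbon. No other fragment satisfies the full query, so there is no match.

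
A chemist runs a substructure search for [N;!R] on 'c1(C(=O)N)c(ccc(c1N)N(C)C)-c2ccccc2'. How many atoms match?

3

Check the 19 heavy atoms by environment: 12× c (aromatic, in 6-ring) → no; 3× C (acyclic) → no; 1× O (acyclic) → no; 3× N (acyclic) → match.
That gives 3 matching atoms.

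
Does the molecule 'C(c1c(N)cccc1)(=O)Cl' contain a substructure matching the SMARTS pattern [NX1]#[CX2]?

No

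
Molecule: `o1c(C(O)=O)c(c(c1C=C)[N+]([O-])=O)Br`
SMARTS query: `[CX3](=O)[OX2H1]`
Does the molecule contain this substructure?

The pattern [CX3](=O)[OX2H1] describes an sp2 carbon double-bonded to O and single-bonded to an -OH oxygen — a carboxylic acid.
The molecule carries a carboxylic acid group (-C(=O)OH), whose atoms satisfy every constraint of the query, so the pattern matches.

Yes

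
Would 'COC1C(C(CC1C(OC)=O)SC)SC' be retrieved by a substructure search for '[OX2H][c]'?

No

The pattern [OX2H][c] describes a hydroxyl oxygen attached to an aromatic carbon — a phenol.
The closest candidate here is a methoxy ether (-OCH3), but the oxygen has H0, not H1. No other fragment satisfies the full query, so there is no match.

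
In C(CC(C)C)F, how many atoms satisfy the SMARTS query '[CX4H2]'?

2

Check the 6 heavy atoms by environment: 2× C (H2, X4) → match; 1× C (H1, X4) → no; 2× C (H3, X4) → no; 1× F (H0, X1) → no.
That gives 2 matching atoms.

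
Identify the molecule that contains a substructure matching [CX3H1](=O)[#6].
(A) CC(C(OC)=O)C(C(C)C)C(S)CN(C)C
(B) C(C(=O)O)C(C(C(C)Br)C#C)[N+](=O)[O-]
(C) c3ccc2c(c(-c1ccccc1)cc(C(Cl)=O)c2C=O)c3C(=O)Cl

[CX3H1](=O)[#6] describes an sp2 carbon with one H, double-bonded to O and single-bonded to carbon (an aldehyde).
(A) has a methyl-ester group (-C(=O)OCH3) but the carbonyl carbon has H0, not H1.
(B) has a carboxylic acid group (-C(=O)OH) but the carbonyl carbon has H0 and is bonded to O, not H1.
(C) contains an aldehyde (-CHO), which satisfies every atom and bond constraint.
So the answer is (C).

C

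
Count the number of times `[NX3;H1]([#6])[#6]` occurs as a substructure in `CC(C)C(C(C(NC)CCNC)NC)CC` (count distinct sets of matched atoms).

3

[NX3;H1]([#6])[#6] is the SMARTS for a secondary amine: a trivalent nitrogen with one H, bonded to two carbons.
The molecule carries 3 separate instances of an N-methylamino group (-NHCH3) meeting every constraint; each maps to a distinct set of atoms, giving 3 matches.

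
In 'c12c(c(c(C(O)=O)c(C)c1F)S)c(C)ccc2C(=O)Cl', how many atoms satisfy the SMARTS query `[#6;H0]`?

The query [#6;H0] means: any carbon with no attached hydrogen.
Check the 20 heavy atoms by environment: 8× c (aromatic, H0) → match; 2× c (aromatic, H1) → no; 2× C (H0) → match; 2× O (H0) → no; 1× O (H1) → no; 2× C (H3) → no; 1× S (H1) → no; 1× Cl (H0) → no; 1× F (H0) → no.
Summing the matching environments: 8 + 2 = 10 matching atoms.

10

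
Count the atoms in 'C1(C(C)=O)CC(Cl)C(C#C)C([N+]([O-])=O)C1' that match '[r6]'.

6

The query [r6] means: r6 matches atoms in a six-membered ring.
Check the 15 heavy atoms by environment: 6× C (in 6-ring) → match; 4× C (acyclic) → no; 1× Cl (acyclic) → no; 2× O (acyclic) → no; 1× N (charge +1, acyclic) → no; 1× O (charge -1, acyclic) → no.
That gives 6 matching atoms.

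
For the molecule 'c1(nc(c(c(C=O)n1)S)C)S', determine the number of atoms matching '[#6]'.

6

The query [#6] means: #6 matches any atom with atomic number 6 (carbon, aromatic or aliphatic).
Check the 11 heavy atoms by environment: 2× n (aromatic) → no; 4× c (aromatic) → match; 2× S → no; 2× C → match; 1× O → no.
Summing the matching environments: 4 + 2 = 6 matching atoms.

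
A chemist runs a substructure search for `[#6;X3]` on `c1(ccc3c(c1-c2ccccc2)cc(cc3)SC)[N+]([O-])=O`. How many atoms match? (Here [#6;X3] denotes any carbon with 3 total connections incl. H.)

16

The query [#6;X3] means: any carbon (aromatic or not) with three total connections.
Check the 21 heavy atoms by environment: 16× c (aromatic, X3) → match; 1× N (charge +1, X3) → no; 1× O (charge -1, X1) → no; 1× O (X1) → no; 1× S (X2) → no; 1× C (X4) → no.
That gives 16 matching atoms.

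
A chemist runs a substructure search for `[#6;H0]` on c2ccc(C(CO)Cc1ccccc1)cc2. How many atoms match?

Check the 16 heavy atoms by environment: 2× C (H2) → no; 1× C (H1) → no; 2× c (aromatic, H0) → match; 10× c (aromatic, H1) → no; 1× O (H1) → no.
That gives 2 matching atoms.

2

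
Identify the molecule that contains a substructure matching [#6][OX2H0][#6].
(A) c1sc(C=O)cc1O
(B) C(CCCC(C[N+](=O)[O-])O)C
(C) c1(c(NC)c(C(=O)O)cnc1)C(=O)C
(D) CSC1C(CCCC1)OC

D

[#6][OX2H0][#6] describes an aliphatic oxygen bridging two carbons with no H on the oxygen (an ether).
(A) has a hydroxyl group (-OH) but the oxygen has H1, not H0 bridging two carbons.
(B) has a hydroxyl group (-OH) but the oxygen has H1, not H0 bridging two carbons.
(C) has a carboxylic acid group (-C(=O)OH) but the -OH oxygen has H1; the =O is OX1, not OX2.
(D) contains a methoxy ether (-OCH3), which satisfies every atom and bond constraint.
So the answer is (D).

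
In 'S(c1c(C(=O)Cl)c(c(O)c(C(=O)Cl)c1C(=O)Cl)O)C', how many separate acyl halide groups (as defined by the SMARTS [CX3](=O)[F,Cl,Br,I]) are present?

3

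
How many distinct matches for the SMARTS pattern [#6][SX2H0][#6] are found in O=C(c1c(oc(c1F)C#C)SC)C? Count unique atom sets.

[#6][SX2H0][#6] is the SMARTS for a thioether: an aliphatic sulfur bridging two carbons with no H on the sulfur.
Exactly one fragment in the molecule meets all constraints, giving 1 match.

1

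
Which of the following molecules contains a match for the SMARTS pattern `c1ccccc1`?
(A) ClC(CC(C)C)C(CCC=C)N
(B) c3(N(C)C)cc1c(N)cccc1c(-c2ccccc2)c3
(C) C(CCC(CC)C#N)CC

B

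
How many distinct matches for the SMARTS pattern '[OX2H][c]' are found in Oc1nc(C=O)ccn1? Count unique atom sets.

[OX2H][c] is the SMARTS for a phenol: a hydroxyl oxygen attached to an aromatic carbon.
Exactly one fragment in the molecule meets all constraints, giving 1 match.

1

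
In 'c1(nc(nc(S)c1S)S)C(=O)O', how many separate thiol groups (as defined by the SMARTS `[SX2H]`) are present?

[SX2H] is the SMARTS for a thiol: an aliphatic sulfur with two connections, one being H.
The molecule carries 3 separate instances of a thiol (-SH) meeting every constraint; each maps to a distinct set of atoms, giving 3 matches.

3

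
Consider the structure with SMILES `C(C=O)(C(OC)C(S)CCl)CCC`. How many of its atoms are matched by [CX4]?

8

The query [CX4] means: C with X4: aliphatic carbon with exactly 4 total connections (bonds + H).
Check the 13 heavy atoms by environment: 8× C (X4) → match; 1× Cl (X1) → no; 1× S (X2) → no; 1× C (X3) → no; 1× O (X1) → no; 1× O (X2) → no.
That gives 8 matching atoms.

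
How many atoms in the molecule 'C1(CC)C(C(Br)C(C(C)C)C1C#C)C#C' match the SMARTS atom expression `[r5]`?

The query [r5] means: r5 matches atoms in a five-membered ring.
Check the 15 heavy atoms by environment: 5× C (in 5-ring) → match; 9× C (acyclic) → no; 1× Br (acyclic) → no.
That gives 5 matching atoms.

5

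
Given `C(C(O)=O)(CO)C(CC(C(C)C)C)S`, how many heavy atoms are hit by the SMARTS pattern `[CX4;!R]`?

9

Check the 14 heavy atoms by environment: 9× C (X4, acyclic) → match; 1× S (X2, acyclic) → no; 2× O (X2, acyclic) → no; 1× C (X3, acyclic) → no; 1× O (X1, acyclic) → no.
That gives 9 matching atoms.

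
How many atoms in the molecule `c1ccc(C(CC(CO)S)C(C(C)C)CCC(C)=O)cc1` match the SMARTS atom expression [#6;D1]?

3

The query [#6;D1] means: carbon bonded to exactly one heavy atom.
Check the 21 heavy atoms by environment: 4× C (D2) → no; 5× C (D3) → no; 2× O (D1) → no; 3× C (D1) → match; 1× c (aromatic, D3) → no; 5× c (aromatic, D2) → no; 1× S (D1) → no.
That gives 3 matching atoms.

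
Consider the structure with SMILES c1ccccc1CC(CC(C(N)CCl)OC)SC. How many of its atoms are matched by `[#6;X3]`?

The query [#6;X3] means: any carbon (aromatic or not) with three total connections.
Check the 18 heavy atoms by environment: 8× C (X4) → no; 6× c (aromatic, X3) → match; 1× O (X2) → no; 1× N (X3) → no; 1× S (X2) → no; 1× Cl (X1) → no.
That gives 6 matching atoms.

6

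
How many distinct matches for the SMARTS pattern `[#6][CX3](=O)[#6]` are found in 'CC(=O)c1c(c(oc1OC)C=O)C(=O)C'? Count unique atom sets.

2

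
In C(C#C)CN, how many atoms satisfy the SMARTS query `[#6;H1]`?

The query [#6;H1] means: any carbon bearing exactly one hydrogen.
Check the 5 heavy atoms by environment: 2× C (H2) → no; 1× N (H2) → no; 1× C (H0) → no; 1× C (H1) → match.
That gives 1 matching atom.

1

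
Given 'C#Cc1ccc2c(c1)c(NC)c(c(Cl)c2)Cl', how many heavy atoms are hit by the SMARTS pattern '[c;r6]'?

10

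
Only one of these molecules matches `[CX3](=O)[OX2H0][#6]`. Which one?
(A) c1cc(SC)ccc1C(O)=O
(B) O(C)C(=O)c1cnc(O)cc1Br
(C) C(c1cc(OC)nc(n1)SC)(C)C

[CX3](=O)[OX2H0][#6] describes a carbonyl carbon bonded to an oxygen that is itself bonded to carbon (no H on that O) (an ester).
(A) has a carboxylic acid group (-C(=O)OH) but the singly-bonded O carries H (OX2H1, not H0).
(B) contains a methyl-ester group (-C(=O)OCH3), which satisfies every atom and bond constraint.
(C) has a methoxy ether (-OCH3) but the ether oxygen is not adjacent to a C=O carbon.
So the answer is (B).

B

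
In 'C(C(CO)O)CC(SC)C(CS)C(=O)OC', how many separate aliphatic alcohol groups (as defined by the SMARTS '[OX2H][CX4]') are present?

2

[OX2H][CX4] is the SMARTS for an aliphatic alcohol: a hydroxyl oxygen bound to an sp3 (X4) carbon.
The molecule carries 2 separate instances of a hydroxyl group (-OH) meeting every constraint; each maps to a distinct set of atoms, giving 2 matches.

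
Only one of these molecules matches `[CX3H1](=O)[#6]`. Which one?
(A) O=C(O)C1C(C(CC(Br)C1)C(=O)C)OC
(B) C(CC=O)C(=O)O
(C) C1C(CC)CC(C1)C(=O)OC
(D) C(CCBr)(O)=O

B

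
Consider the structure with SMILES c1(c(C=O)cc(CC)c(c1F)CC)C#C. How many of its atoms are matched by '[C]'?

Check the 15 heavy atoms by environment: 6× c (aromatic) → no; 7× C → match; 1× O → no; 1× F → no.
That gives 7 matching atoms.

7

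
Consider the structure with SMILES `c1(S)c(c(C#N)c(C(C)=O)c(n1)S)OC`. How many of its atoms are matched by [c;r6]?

The query [c;r6] means: aromatic carbon that belongs to a six-membered ring.
Check the 15 heavy atoms by environment: 1× n (aromatic, in 6-ring) → no; 5× c (aromatic, in 6-ring) → match; 2× S (acyclic) → no; 4× C (acyclic) → no; 2× O (acyclic) → no; 1× N (acyclic) → no.
That gives 5 matching atoms.

5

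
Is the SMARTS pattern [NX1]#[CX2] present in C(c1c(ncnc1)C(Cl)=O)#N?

The pattern [NX1]#[CX2] describes a nitrogen triple-bonded to a two-connected carbon — a nitrile.
The molecule carries a nitrile (-C#N), whose atoms satisfy every constraint of the query, so the pattern matches.

Yes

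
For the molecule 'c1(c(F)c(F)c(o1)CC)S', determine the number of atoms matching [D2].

2

The query [D2] means: atom with exactly two heavy-atom neighbours.
Check the 10 heavy atoms by environment: 1× o (aromatic, D2) → match; 4× c (aromatic, D3) → no; 1× S (D1) → no; 1× C (D2) → match; 1× C (D1) → no; 2× F (D1) → no.
Summing the matching environments: 1 + 1 = 2 matching atoms.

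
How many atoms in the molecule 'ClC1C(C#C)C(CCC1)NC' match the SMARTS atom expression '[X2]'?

2

Check the 11 heavy atoms by environment: 7× C (X4) → no; 1× N (X3) → no; 1× Cl (X1) → no; 2× C (X2) → match.
That gives 2 matching atoms.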